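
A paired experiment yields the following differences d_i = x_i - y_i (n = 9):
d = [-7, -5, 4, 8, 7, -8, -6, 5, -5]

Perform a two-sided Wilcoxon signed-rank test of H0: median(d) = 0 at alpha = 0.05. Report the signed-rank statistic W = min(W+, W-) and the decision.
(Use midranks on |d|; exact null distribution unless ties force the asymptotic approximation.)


Step 1: Drop any zero differences (none here) and take |d_i|.
|d| = [7, 5, 4, 8, 7, 8, 6, 5, 5]
Step 2: Midrank |d_i| (ties get averaged ranks).
ranks: |7|->6.5, |5|->3, |4|->1, |8|->8.5, |7|->6.5, |8|->8.5, |6|->5, |5|->3, |5|->3
Step 3: Attach original signs; sum ranks with positive sign and with negative sign.
W+ = 1 + 8.5 + 6.5 + 3 = 19
W- = 6.5 + 3 + 8.5 + 5 + 3 = 26
(Check: W+ + W- = 45 should equal n(n+1)/2 = 45.)
Step 4: Test statistic W = min(W+, W-) = 19.
Step 5: Ties in |d|, so use the tie-corrected normal approximation.
        E[W] = n(n+1)/4 = 9*10/4 = 22.5.
        Tie groups: |d|=5 (t=3), |d|=7 (t=2), |d|=8 (t=2); sum(t^3 - t) = 36.
        Var[W] = n(n+1)(2n+1)/24 - sum(t^3-t)/48 = 1710/24 - 36/48 = 70.5.
        z = (W - E[W]) / sqrt(Var[W]) = (19 - 22.5) / 8.3964 = -0.4168.
        Two-sided p = 2*Phi(z) = 0.676793.
Step 6: alpha = 0.05. fail to reject H0.

W+ = 19, W- = 26, W = min = 19, p = 0.676793, fail to reject H0.


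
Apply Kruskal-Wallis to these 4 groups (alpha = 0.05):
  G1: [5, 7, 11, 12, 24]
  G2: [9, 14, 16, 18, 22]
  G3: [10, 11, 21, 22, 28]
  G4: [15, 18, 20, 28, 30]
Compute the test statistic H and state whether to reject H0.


Step 1: Combine all N = 20 observations and assign midranks.
sorted (value, group, rank): (5,G1,1), (7,G1,2), (9,G2,3), (10,G3,4), (11,G1,5.5), (11,G3,5.5), (12,G1,7), (14,G2,8), (15,G4,9), (16,G2,10), (18,G2,11.5), (18,G4,11.5), (20,G4,13), (21,G3,14), (22,G2,15.5), (22,G3,15.5), (24,G1,17), (28,G3,18.5), (28,G4,18.5), (30,G4,20)
Step 2: Sum ranks within each group.
R_1 = 32.5 (n_1 = 5)
R_2 = 48 (n_2 = 5)
R_3 = 57.5 (n_3 = 5)
R_4 = 72 (n_4 = 5)
Step 3: H = 12/(N(N+1)) * sum(R_i^2/n_i) - 3(N+1)
     = 12/(20*21) * (32.5^2/5 + 48^2/5 + 57.5^2/5 + 72^2/5) - 3*21
     = 0.028571 * 2370.1 - 63
     = 4.717143.
Step 4: Ties present; correction factor C = 1 - 24/(20^3 - 20) = 0.996992. Corrected H = 4.717143 / 0.996992 = 4.731373.
Step 5: Under H0, H ~ chi^2(3); p-value = 0.192558.
Step 6: alpha = 0.05. fail to reject H0.

H = 4.7314, df = 3, p = 0.192558, fail to reject H0.


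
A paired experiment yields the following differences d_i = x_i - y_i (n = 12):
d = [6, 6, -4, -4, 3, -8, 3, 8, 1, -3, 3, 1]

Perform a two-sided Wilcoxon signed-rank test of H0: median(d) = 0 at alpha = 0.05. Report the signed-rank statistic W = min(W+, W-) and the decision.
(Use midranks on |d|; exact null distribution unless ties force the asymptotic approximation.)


Step 1: Drop any zero differences (none here) and take |d_i|.
|d| = [6, 6, 4, 4, 3, 8, 3, 8, 1, 3, 3, 1]
Step 2: Midrank |d_i| (ties get averaged ranks).
ranks: |6|->9.5, |6|->9.5, |4|->7.5, |4|->7.5, |3|->4.5, |8|->11.5, |3|->4.5, |8|->11.5, |1|->1.5, |3|->4.5, |3|->4.5, |1|->1.5
Step 3: Attach original signs; sum ranks with positive sign and with negative sign.
W+ = 9.5 + 9.5 + 4.5 + 4.5 + 11.5 + 1.5 + 4.5 + 1.5 = 47
W- = 7.5 + 7.5 + 11.5 + 4.5 = 31
(Check: W+ + W- = 78 should equal n(n+1)/2 = 78.)
Step 4: Test statistic W = min(W+, W-) = 31.
Step 5: Ties in |d|, so use the tie-corrected normal approximation.
        E[W] = n(n+1)/4 = 12*13/4 = 39.
        Tie groups: |d|=1 (t=2), |d|=3 (t=4), |d|=4 (t=2), |d|=6 (t=2), |d|=8 (t=2); sum(t^3 - t) = 84.
        Var[W] = n(n+1)(2n+1)/24 - sum(t^3-t)/48 = 3900/24 - 84/48 = 160.75.
        z = (W - E[W]) / sqrt(Var[W]) = (31 - 39) / 12.6787 = -0.6310.
        Two-sided p = 2*Phi(z) = 0.528055.
Step 6: alpha = 0.05. fail to reject H0.

W+ = 47, W- = 31, W = min = 31, p = 0.528055, fail to reject H0.


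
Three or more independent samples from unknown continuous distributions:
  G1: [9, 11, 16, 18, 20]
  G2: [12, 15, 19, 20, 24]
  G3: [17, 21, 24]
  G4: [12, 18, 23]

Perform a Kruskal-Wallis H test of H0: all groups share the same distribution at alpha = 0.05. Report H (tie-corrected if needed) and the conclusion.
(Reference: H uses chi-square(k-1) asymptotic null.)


Step 1: Combine all N = 16 observations and assign midranks.
sorted (value, group, rank): (9,G1,1), (11,G1,2), (12,G2,3.5), (12,G4,3.5), (15,G2,5), (16,G1,6), (17,G3,7), (18,G1,8.5), (18,G4,8.5), (19,G2,10), (20,G1,11.5), (20,G2,11.5), (21,G3,13), (23,G4,14), (24,G2,15.5), (24,G3,15.5)
Step 2: Sum ranks within each group.
R_1 = 29 (n_1 = 5)
R_2 = 45.5 (n_2 = 5)
R_3 = 35.5 (n_3 = 3)
R_4 = 26 (n_4 = 3)
Step 3: H = 12/(N(N+1)) * sum(R_i^2/n_i) - 3(N+1)
     = 12/(16*17) * (29^2/5 + 45.5^2/5 + 35.5^2/3 + 26^2/3) - 3*17
     = 0.044118 * 1227.67 - 51
     = 3.161765.
Step 4: Ties present; correction factor C = 1 - 24/(16^3 - 16) = 0.994118. Corrected H = 3.161765 / 0.994118 = 3.180473.
Step 5: Under H0, H ~ chi^2(3); p-value = 0.364628.
Step 6: alpha = 0.05. fail to reject H0.

H = 3.1805, df = 3, p = 0.364628, fail to reject H0.


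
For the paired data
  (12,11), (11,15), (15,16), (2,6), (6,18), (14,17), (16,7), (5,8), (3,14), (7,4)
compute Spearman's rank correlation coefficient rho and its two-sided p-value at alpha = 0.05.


Step 1: Rank x and y separately (midranks; no ties here).
rank(x): 12->7, 11->6, 15->9, 2->1, 6->4, 14->8, 16->10, 5->3, 3->2, 7->5
rank(y): 11->5, 15->7, 16->8, 6->2, 18->10, 17->9, 7->3, 8->4, 14->6, 4->1
Step 2: d_i = R_x(i) - R_y(i); compute d_i^2.
  (7-5)^2=4, (6-7)^2=1, (9-8)^2=1, (1-2)^2=1, (4-10)^2=36, (8-9)^2=1, (10-3)^2=49, (3-4)^2=1, (2-6)^2=16, (5-1)^2=16
sum(d^2) = 126.
Step 3: rho = 1 - 6*126 / (10*(10^2 - 1)) = 1 - 756/990 = 0.236364.
Step 4: Under H0, t = rho * sqrt((n-2)/(1-rho^2)) = 0.6880 ~ t(8).
Step 5: Two-sided p-value from the t-distribution with 8 df = 0.510885.
Step 6: alpha = 0.05. fail to reject H0.

rho = 0.2364, p = 0.510885, fail to reject H0 at alpha = 0.05.


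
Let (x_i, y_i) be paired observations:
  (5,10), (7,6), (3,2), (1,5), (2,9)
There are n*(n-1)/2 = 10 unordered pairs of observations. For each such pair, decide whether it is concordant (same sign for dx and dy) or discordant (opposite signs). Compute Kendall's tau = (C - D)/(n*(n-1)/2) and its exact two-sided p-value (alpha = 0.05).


Step 1: Enumerate the 10 unordered pairs (i,j) with i<j and classify each by sign(x_j-x_i) * sign(y_j-y_i).
  (1,2):dx=+2,dy=-4->D; (1,3):dx=-2,dy=-8->C; (1,4):dx=-4,dy=-5->C; (1,5):dx=-3,dy=-1->C
  (2,3):dx=-4,dy=-4->C; (2,4):dx=-6,dy=-1->C; (2,5):dx=-5,dy=+3->D; (3,4):dx=-2,dy=+3->D
  (3,5):dx=-1,dy=+7->D; (4,5):dx=+1,dy=+4->C
Step 2: C = 6, D = 4, total pairs = 10.
Step 3: tau = (C - D)/(n(n-1)/2) = (6 - 4)/10 = 0.200000.
Step 4: Exact two-sided p-value (enumerate n! = 120 permutations of y under H0): p = 0.816667.
Step 5: alpha = 0.05. fail to reject H0.

tau_b = 0.2000 (C=6, D=4), p = 0.816667, fail to reject H0.


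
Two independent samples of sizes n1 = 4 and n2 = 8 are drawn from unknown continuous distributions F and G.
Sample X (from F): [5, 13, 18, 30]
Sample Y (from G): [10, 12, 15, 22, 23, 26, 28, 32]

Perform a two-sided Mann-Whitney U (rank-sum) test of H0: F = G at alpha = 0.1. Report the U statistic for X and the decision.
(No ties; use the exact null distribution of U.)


Step 1: Combine and sort all 12 observations; assign midranks.
sorted (value, group): (5,X), (10,Y), (12,Y), (13,X), (15,Y), (18,X), (22,Y), (23,Y), (26,Y), (28,Y), (30,X), (32,Y)
ranks: 5->1, 10->2, 12->3, 13->4, 15->5, 18->6, 22->7, 23->8, 26->9, 28->10, 30->11, 32->12
Step 2: Rank sum for X: R1 = 1 + 4 + 6 + 11 = 22.
Step 3: U_X = R1 - n1(n1+1)/2 = 22 - 4*5/2 = 22 - 10 = 12.
       U_Y = n1*n2 - U_X = 32 - 12 = 20.
Step 4: No ties, so the exact null distribution of U (based on enumerating the C(12,4) = 495 equally likely rank assignments) gives the two-sided p-value.
Step 5: p-value = 0.569697; compare to alpha = 0.1. fail to reject H0.

U_X = 12, p = 0.569697, fail to reject H0 at alpha = 0.1.


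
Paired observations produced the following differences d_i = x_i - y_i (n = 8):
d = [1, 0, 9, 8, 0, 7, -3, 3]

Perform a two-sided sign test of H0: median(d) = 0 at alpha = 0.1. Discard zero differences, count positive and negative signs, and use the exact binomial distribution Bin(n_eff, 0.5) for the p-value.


Step 1: Discard zero differences. Original n = 8; n_eff = number of nonzero differences = 6.
Nonzero differences (with sign): +1, +9, +8, +7, -3, +3
Step 2: Count signs: positive = 5, negative = 1.
Step 3: Under H0: P(positive) = 0.5, so the number of positives S ~ Bin(6, 0.5).
Step 4: Two-sided exact p-value = sum of Bin(6,0.5) probabilities at or below the observed probability = 0.218750.
Step 5: alpha = 0.1. fail to reject H0.

n_eff = 6, pos = 5, neg = 1, p = 0.218750, fail to reject H0.


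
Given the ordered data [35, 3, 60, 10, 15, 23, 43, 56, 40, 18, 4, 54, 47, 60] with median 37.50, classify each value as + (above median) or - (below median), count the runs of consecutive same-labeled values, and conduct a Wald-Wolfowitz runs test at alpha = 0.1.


Step 1: Compute median = 37.50; label A = above, B = below.
Labels in order: BBABBBAAABBAAA  (n_A = 7, n_B = 7)
Step 2: Count runs R = 6.
Step 3: Under H0 (random ordering), E[R] = 2*n_A*n_B/(n_A+n_B) + 1 = 2*7*7/14 + 1 = 8.0000.
        Var[R] = 2*n_A*n_B*(2*n_A*n_B - n_A - n_B) / ((n_A+n_B)^2 * (n_A+n_B-1)) = 8232/2548 = 3.2308.
        SD[R] = 1.7974.
Step 4: Continuity-corrected z = (R + 0.5 - E[R]) / SD[R] = (6 + 0.5 - 8.0000) / 1.7974 = -0.8345.
Step 5: Two-sided p-value via normal approximation = 2*(1 - Phi(|z|)) = 0.403986.
Step 6: alpha = 0.1. fail to reject H0.

R = 6, z = -0.8345, p = 0.403986, fail to reject H0.


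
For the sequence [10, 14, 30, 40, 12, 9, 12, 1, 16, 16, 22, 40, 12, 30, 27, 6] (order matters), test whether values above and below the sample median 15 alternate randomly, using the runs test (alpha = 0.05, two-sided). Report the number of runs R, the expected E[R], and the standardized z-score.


Step 1: Compute median = 15; label A = above, B = below.
Labels in order: BBAABBBBAAAABAAB  (n_A = 8, n_B = 8)
Step 2: Count runs R = 7.
Step 3: Under H0 (random ordering), E[R] = 2*n_A*n_B/(n_A+n_B) + 1 = 2*8*8/16 + 1 = 9.0000.
        Var[R] = 2*n_A*n_B*(2*n_A*n_B - n_A - n_B) / ((n_A+n_B)^2 * (n_A+n_B-1)) = 14336/3840 = 3.7333.
        SD[R] = 1.9322.
Step 4: Continuity-corrected z = (R + 0.5 - E[R]) / SD[R] = (7 + 0.5 - 9.0000) / 1.9322 = -0.7763.
Step 5: Two-sided p-value via normal approximation = 2*(1 - Phi(|z|)) = 0.437558.
Step 6: alpha = 0.05. fail to reject H0.

R = 7, z = -0.7763, p = 0.437558, fail to reject H0.


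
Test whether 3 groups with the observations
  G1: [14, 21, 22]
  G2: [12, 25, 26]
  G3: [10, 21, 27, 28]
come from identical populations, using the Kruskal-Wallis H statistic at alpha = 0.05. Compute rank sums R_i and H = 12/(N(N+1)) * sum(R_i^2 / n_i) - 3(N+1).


Step 1: Combine all N = 10 observations and assign midranks.
sorted (value, group, rank): (10,G3,1), (12,G2,2), (14,G1,3), (21,G1,4.5), (21,G3,4.5), (22,G1,6), (25,G2,7), (26,G2,8), (27,G3,9), (28,G3,10)
Step 2: Sum ranks within each group.
R_1 = 13.5 (n_1 = 3)
R_2 = 17 (n_2 = 3)
R_3 = 24.5 (n_3 = 4)
Step 3: H = 12/(N(N+1)) * sum(R_i^2/n_i) - 3(N+1)
     = 12/(10*11) * (13.5^2/3 + 17^2/3 + 24.5^2/4) - 3*11
     = 0.109091 * 307.146 - 33
     = 0.506818.
Step 4: Ties present; correction factor C = 1 - 6/(10^3 - 10) = 0.993939. Corrected H = 0.506818 / 0.993939 = 0.509909.
Step 5: Under H0, H ~ chi^2(2); p-value = 0.774952.
Step 6: alpha = 0.05. fail to reject H0.

H = 0.5099, df = 2, p = 0.774952, fail to reject H0.


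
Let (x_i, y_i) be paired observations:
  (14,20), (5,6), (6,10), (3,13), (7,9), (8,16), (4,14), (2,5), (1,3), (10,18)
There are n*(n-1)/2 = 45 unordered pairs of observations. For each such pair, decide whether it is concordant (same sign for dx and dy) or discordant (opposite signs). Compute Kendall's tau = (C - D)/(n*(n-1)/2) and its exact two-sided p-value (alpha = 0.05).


Step 1: Enumerate the 45 unordered pairs (i,j) with i<j and classify each by sign(x_j-x_i) * sign(y_j-y_i).
  (1,2):dx=-9,dy=-14->C; (1,3):dx=-8,dy=-10->C; (1,4):dx=-11,dy=-7->C; (1,5):dx=-7,dy=-11->C
  (1,6):dx=-6,dy=-4->C; (1,7):dx=-10,dy=-6->C; (1,8):dx=-12,dy=-15->C; (1,9):dx=-13,dy=-17->C
  (1,10):dx=-4,dy=-2->C; (2,3):dx=+1,dy=+4->C; (2,4):dx=-2,dy=+7->D; (2,5):dx=+2,dy=+3->C
  (2,6):dx=+3,dy=+10->C; (2,7):dx=-1,dy=+8->D; (2,8):dx=-3,dy=-1->C; (2,9):dx=-4,dy=-3->C
  (2,10):dx=+5,dy=+12->C; (3,4):dx=-3,dy=+3->D; (3,5):dx=+1,dy=-1->D; (3,6):dx=+2,dy=+6->C
  (3,7):dx=-2,dy=+4->D; (3,8):dx=-4,dy=-5->C; (3,9):dx=-5,dy=-7->C; (3,10):dx=+4,dy=+8->C
  (4,5):dx=+4,dy=-4->D; (4,6):dx=+5,dy=+3->C; (4,7):dx=+1,dy=+1->C; (4,8):dx=-1,dy=-8->C
  (4,9):dx=-2,dy=-10->C; (4,10):dx=+7,dy=+5->C; (5,6):dx=+1,dy=+7->C; (5,7):dx=-3,dy=+5->D
  (5,8):dx=-5,dy=-4->C; (5,9):dx=-6,dy=-6->C; (5,10):dx=+3,dy=+9->C; (6,7):dx=-4,dy=-2->C
  (6,8):dx=-6,dy=-11->C; (6,9):dx=-7,dy=-13->C; (6,10):dx=+2,dy=+2->C; (7,8):dx=-2,dy=-9->C
  (7,9):dx=-3,dy=-11->C; (7,10):dx=+6,dy=+4->C; (8,9):dx=-1,dy=-2->C; (8,10):dx=+8,dy=+13->C
  (9,10):dx=+9,dy=+15->C
Step 2: C = 38, D = 7, total pairs = 45.
Step 3: tau = (C - D)/(n(n-1)/2) = (38 - 7)/45 = 0.688889.
Step 4: Exact two-sided p-value (enumerate n! = 3628800 permutations of y under H0): p = 0.004687.
Step 5: alpha = 0.05. reject H0.

tau_b = 0.6889 (C=38, D=7), p = 0.004687, reject H0.


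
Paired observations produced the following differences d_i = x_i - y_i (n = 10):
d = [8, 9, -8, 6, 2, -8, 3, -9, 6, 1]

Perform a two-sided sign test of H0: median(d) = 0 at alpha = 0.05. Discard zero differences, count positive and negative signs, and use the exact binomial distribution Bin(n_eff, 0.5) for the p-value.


Step 1: Discard zero differences. Original n = 10; n_eff = number of nonzero differences = 10.
Nonzero differences (with sign): +8, +9, -8, +6, +2, -8, +3, -9, +6, +1
Step 2: Count signs: positive = 7, negative = 3.
Step 3: Under H0: P(positive) = 0.5, so the number of positives S ~ Bin(10, 0.5).
Step 4: Two-sided exact p-value = sum of Bin(10,0.5) probabilities at or below the observed probability = 0.343750.
Step 5: alpha = 0.05. fail to reject H0.

n_eff = 10, pos = 7, neg = 3, p = 0.343750, fail to reject H0.


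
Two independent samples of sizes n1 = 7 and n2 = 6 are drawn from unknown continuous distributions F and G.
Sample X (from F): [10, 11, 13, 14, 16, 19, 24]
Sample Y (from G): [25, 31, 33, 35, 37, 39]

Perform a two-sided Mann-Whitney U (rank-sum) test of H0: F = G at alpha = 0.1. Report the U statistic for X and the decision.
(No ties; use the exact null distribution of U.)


Step 1: Combine and sort all 13 observations; assign midranks.
sorted (value, group): (10,X), (11,X), (13,X), (14,X), (16,X), (19,X), (24,X), (25,Y), (31,Y), (33,Y), (35,Y), (37,Y), (39,Y)
ranks: 10->1, 11->2, 13->3, 14->4, 16->5, 19->6, 24->7, 25->8, 31->9, 33->10, 35->11, 37->12, 39->13
Step 2: Rank sum for X: R1 = 1 + 2 + 3 + 4 + 5 + 6 + 7 = 28.
Step 3: U_X = R1 - n1(n1+1)/2 = 28 - 7*8/2 = 28 - 28 = 0.
       U_Y = n1*n2 - U_X = 42 - 0 = 42.
Step 4: No ties, so the exact null distribution of U (based on enumerating the C(13,7) = 1716 equally likely rank assignments) gives the two-sided p-value.
Step 5: p-value = 0.001166; compare to alpha = 0.1. reject H0.

U_X = 0, p = 0.001166, reject H0 at alpha = 0.1.


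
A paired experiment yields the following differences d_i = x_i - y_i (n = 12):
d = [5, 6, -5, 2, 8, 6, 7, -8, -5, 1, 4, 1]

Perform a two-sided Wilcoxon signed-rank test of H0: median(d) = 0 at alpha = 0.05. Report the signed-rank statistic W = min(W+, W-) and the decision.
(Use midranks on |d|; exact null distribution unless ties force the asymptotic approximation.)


Step 1: Drop any zero differences (none here) and take |d_i|.
|d| = [5, 6, 5, 2, 8, 6, 7, 8, 5, 1, 4, 1]
Step 2: Midrank |d_i| (ties get averaged ranks).
ranks: |5|->6, |6|->8.5, |5|->6, |2|->3, |8|->11.5, |6|->8.5, |7|->10, |8|->11.5, |5|->6, |1|->1.5, |4|->4, |1|->1.5
Step 3: Attach original signs; sum ranks with positive sign and with negative sign.
W+ = 6 + 8.5 + 3 + 11.5 + 8.5 + 10 + 1.5 + 4 + 1.5 = 54.5
W- = 6 + 11.5 + 6 = 23.5
(Check: W+ + W- = 78 should equal n(n+1)/2 = 78.)
Step 4: Test statistic W = min(W+, W-) = 23.5.
Step 5: Ties in |d|, so use the tie-corrected normal approximation.
        E[W] = n(n+1)/4 = 12*13/4 = 39.
        Tie groups: |d|=1 (t=2), |d|=5 (t=3), |d|=6 (t=2), |d|=8 (t=2); sum(t^3 - t) = 42.
        Var[W] = n(n+1)(2n+1)/24 - sum(t^3-t)/48 = 3900/24 - 42/48 = 161.625.
        z = (W - E[W]) / sqrt(Var[W]) = (23.5 - 39) / 12.7132 = -1.2192.
        Two-sided p = 2*Phi(z) = 0.222766.
Step 6: alpha = 0.05. fail to reject H0.

W+ = 54.5, W- = 23.5, W = min = 23.5, p = 0.222766, fail to reject H0.


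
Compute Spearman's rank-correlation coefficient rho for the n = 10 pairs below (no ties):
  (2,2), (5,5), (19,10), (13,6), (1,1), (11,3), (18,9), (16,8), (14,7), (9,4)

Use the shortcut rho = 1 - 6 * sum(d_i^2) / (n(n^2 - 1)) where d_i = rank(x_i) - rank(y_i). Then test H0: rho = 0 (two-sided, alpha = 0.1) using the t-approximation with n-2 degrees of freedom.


Step 1: Rank x and y separately (midranks; no ties here).
rank(x): 2->2, 5->3, 19->10, 13->6, 1->1, 11->5, 18->9, 16->8, 14->7, 9->4
rank(y): 2->2, 5->5, 10->10, 6->6, 1->1, 3->3, 9->9, 8->8, 7->7, 4->4
Step 2: d_i = R_x(i) - R_y(i); compute d_i^2.
  (2-2)^2=0, (3-5)^2=4, (10-10)^2=0, (6-6)^2=0, (1-1)^2=0, (5-3)^2=4, (9-9)^2=0, (8-8)^2=0, (7-7)^2=0, (4-4)^2=0
sum(d^2) = 8.
Step 3: rho = 1 - 6*8 / (10*(10^2 - 1)) = 1 - 48/990 = 0.951515.
Step 4: Under H0, t = rho * sqrt((n-2)/(1-rho^2)) = 8.7493 ~ t(8).
Step 5: Two-sided p-value from the t-distribution with 8 df = 0.000023.
Step 6: alpha = 0.1. reject H0.

rho = 0.9515, p = 0.000023, reject H0 at alpha = 0.1.


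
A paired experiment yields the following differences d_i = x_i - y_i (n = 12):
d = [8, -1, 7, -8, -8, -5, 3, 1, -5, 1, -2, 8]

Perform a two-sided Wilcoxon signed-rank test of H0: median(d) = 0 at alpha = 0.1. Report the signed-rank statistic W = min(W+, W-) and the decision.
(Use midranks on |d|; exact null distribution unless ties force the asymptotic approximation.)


Step 1: Drop any zero differences (none here) and take |d_i|.
|d| = [8, 1, 7, 8, 8, 5, 3, 1, 5, 1, 2, 8]
Step 2: Midrank |d_i| (ties get averaged ranks).
ranks: |8|->10.5, |1|->2, |7|->8, |8|->10.5, |8|->10.5, |5|->6.5, |3|->5, |1|->2, |5|->6.5, |1|->2, |2|->4, |8|->10.5
Step 3: Attach original signs; sum ranks with positive sign and with negative sign.
W+ = 10.5 + 8 + 5 + 2 + 2 + 10.5 = 38
W- = 2 + 10.5 + 10.5 + 6.5 + 6.5 + 4 = 40
(Check: W+ + W- = 78 should equal n(n+1)/2 = 78.)
Step 4: Test statistic W = min(W+, W-) = 38.
Step 5: Ties in |d|, so use the tie-corrected normal approximation.
        E[W] = n(n+1)/4 = 12*13/4 = 39.
        Tie groups: |d|=1 (t=3), |d|=5 (t=2), |d|=8 (t=4); sum(t^3 - t) = 90.
        Var[W] = n(n+1)(2n+1)/24 - sum(t^3-t)/48 = 3900/24 - 90/48 = 160.625.
        z = (W - E[W]) / sqrt(Var[W]) = (38 - 39) / 12.6738 = -0.0789.
        Two-sided p = 2*Phi(z) = 0.937110.
Step 6: alpha = 0.1. fail to reject H0.

W+ = 38, W- = 40, W = min = 38, p = 0.937110, fail to reject H0.


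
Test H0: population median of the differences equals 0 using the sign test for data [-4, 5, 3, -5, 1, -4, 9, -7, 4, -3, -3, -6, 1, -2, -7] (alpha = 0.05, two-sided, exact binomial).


Step 1: Discard zero differences. Original n = 15; n_eff = number of nonzero differences = 15.
Nonzero differences (with sign): -4, +5, +3, -5, +1, -4, +9, -7, +4, -3, -3, -6, +1, -2, -7
Step 2: Count signs: positive = 6, negative = 9.
Step 3: Under H0: P(positive) = 0.5, so the number of positives S ~ Bin(15, 0.5).
Step 4: Two-sided exact p-value = sum of Bin(15,0.5) probabilities at or below the observed probability = 0.607239.
Step 5: alpha = 0.05. fail to reject H0.

n_eff = 15, pos = 6, neg = 9, p = 0.607239, fail to reject H0.


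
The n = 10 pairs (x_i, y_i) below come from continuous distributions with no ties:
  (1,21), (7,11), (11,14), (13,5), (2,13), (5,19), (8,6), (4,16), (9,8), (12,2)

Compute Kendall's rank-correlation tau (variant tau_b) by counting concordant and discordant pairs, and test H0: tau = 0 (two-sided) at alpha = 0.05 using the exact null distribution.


Step 1: Enumerate the 45 unordered pairs (i,j) with i<j and classify each by sign(x_j-x_i) * sign(y_j-y_i).
  (1,2):dx=+6,dy=-10->D; (1,3):dx=+10,dy=-7->D; (1,4):dx=+12,dy=-16->D; (1,5):dx=+1,dy=-8->D
  (1,6):dx=+4,dy=-2->D; (1,7):dx=+7,dy=-15->D; (1,8):dx=+3,dy=-5->D; (1,9):dx=+8,dy=-13->D
  (1,10):dx=+11,dy=-19->D; (2,3):dx=+4,dy=+3->C; (2,4):dx=+6,dy=-6->D; (2,5):dx=-5,dy=+2->D
  (2,6):dx=-2,dy=+8->D; (2,7):dx=+1,dy=-5->D; (2,8):dx=-3,dy=+5->D; (2,9):dx=+2,dy=-3->D
  (2,10):dx=+5,dy=-9->D; (3,4):dx=+2,dy=-9->D; (3,5):dx=-9,dy=-1->C; (3,6):dx=-6,dy=+5->D
  (3,7):dx=-3,dy=-8->C; (3,8):dx=-7,dy=+2->D; (3,9):dx=-2,dy=-6->C; (3,10):dx=+1,dy=-12->D
  (4,5):dx=-11,dy=+8->D; (4,6):dx=-8,dy=+14->D; (4,7):dx=-5,dy=+1->D; (4,8):dx=-9,dy=+11->D
  (4,9):dx=-4,dy=+3->D; (4,10):dx=-1,dy=-3->C; (5,6):dx=+3,dy=+6->C; (5,7):dx=+6,dy=-7->D
  (5,8):dx=+2,dy=+3->C; (5,9):dx=+7,dy=-5->D; (5,10):dx=+10,dy=-11->D; (6,7):dx=+3,dy=-13->D
  (6,8):dx=-1,dy=-3->C; (6,9):dx=+4,dy=-11->D; (6,10):dx=+7,dy=-17->D; (7,8):dx=-4,dy=+10->D
  (7,9):dx=+1,dy=+2->C; (7,10):dx=+4,dy=-4->D; (8,9):dx=+5,dy=-8->D; (8,10):dx=+8,dy=-14->D
  (9,10):dx=+3,dy=-6->D
Step 2: C = 9, D = 36, total pairs = 45.
Step 3: tau = (C - D)/(n(n-1)/2) = (9 - 36)/45 = -0.600000.
Step 4: Exact two-sided p-value (enumerate n! = 3628800 permutations of y under H0): p = 0.016666.
Step 5: alpha = 0.05. reject H0.

tau_b = -0.6000 (C=9, D=36), p = 0.016666, reject H0.


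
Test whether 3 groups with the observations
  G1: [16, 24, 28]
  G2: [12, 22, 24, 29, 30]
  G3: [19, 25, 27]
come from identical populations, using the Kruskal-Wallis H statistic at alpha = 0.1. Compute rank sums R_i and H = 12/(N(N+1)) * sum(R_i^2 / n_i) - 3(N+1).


Step 1: Combine all N = 11 observations and assign midranks.
sorted (value, group, rank): (12,G2,1), (16,G1,2), (19,G3,3), (22,G2,4), (24,G1,5.5), (24,G2,5.5), (25,G3,7), (27,G3,8), (28,G1,9), (29,G2,10), (30,G2,11)
Step 2: Sum ranks within each group.
R_1 = 16.5 (n_1 = 3)
R_2 = 31.5 (n_2 = 5)
R_3 = 18 (n_3 = 3)
Step 3: H = 12/(N(N+1)) * sum(R_i^2/n_i) - 3(N+1)
     = 12/(11*12) * (16.5^2/3 + 31.5^2/5 + 18^2/3) - 3*12
     = 0.090909 * 397.2 - 36
     = 0.109091.
Step 4: Ties present; correction factor C = 1 - 6/(11^3 - 11) = 0.995455. Corrected H = 0.109091 / 0.995455 = 0.109589.
Step 5: Under H0, H ~ chi^2(2); p-value = 0.946680.
Step 6: alpha = 0.1. fail to reject H0.

H = 0.1096, df = 2, p = 0.946680, fail to reject H0.


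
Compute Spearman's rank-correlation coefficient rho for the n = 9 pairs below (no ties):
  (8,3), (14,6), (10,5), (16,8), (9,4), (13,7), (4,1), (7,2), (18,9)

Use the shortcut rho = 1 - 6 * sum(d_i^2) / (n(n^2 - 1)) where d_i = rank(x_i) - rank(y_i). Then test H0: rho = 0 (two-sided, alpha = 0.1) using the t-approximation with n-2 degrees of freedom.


Step 1: Rank x and y separately (midranks; no ties here).
rank(x): 8->3, 14->7, 10->5, 16->8, 9->4, 13->6, 4->1, 7->2, 18->9
rank(y): 3->3, 6->6, 5->5, 8->8, 4->4, 7->7, 1->1, 2->2, 9->9
Step 2: d_i = R_x(i) - R_y(i); compute d_i^2.
  (3-3)^2=0, (7-6)^2=1, (5-5)^2=0, (8-8)^2=0, (4-4)^2=0, (6-7)^2=1, (1-1)^2=0, (2-2)^2=0, (9-9)^2=0
sum(d^2) = 2.
Step 3: rho = 1 - 6*2 / (9*(9^2 - 1)) = 1 - 12/720 = 0.983333.
Step 4: Under H0, t = rho * sqrt((n-2)/(1-rho^2)) = 14.3096 ~ t(7).
Step 5: Two-sided p-value from the t-distribution with 7 df = 0.000002.
Step 6: alpha = 0.1. reject H0.

rho = 0.9833, p = 0.000002, reject H0 at alpha = 0.1.


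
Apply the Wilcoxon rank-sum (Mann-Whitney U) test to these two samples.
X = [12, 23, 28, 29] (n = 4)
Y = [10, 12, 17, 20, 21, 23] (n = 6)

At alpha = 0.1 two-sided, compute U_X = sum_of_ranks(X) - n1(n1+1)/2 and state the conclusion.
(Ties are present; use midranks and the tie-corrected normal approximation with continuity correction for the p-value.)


Step 1: Combine and sort all 10 observations; assign midranks.
sorted (value, group): (10,Y), (12,X), (12,Y), (17,Y), (20,Y), (21,Y), (23,X), (23,Y), (28,X), (29,X)
ranks: 10->1, 12->2.5, 12->2.5, 17->4, 20->5, 21->6, 23->7.5, 23->7.5, 28->9, 29->10
Step 2: Rank sum for X: R1 = 2.5 + 7.5 + 9 + 10 = 29.
Step 3: U_X = R1 - n1(n1+1)/2 = 29 - 4*5/2 = 29 - 10 = 19.
       U_Y = n1*n2 - U_X = 24 - 19 = 5.
Step 4: Ties are present, so use the tie-corrected normal approximation (with continuity correction) for the p-value.
Step 5: p-value = 0.163233; compare to alpha = 0.1. fail to reject H0.

U_X = 19, p = 0.163233, fail to reject H0 at alpha = 0.1.


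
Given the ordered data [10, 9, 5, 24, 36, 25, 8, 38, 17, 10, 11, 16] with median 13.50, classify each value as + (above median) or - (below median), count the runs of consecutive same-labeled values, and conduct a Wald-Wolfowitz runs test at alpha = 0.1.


Step 1: Compute median = 13.50; label A = above, B = below.
Labels in order: BBBAAABAABBA  (n_A = 6, n_B = 6)
Step 2: Count runs R = 6.
Step 3: Under H0 (random ordering), E[R] = 2*n_A*n_B/(n_A+n_B) + 1 = 2*6*6/12 + 1 = 7.0000.
        Var[R] = 2*n_A*n_B*(2*n_A*n_B - n_A - n_B) / ((n_A+n_B)^2 * (n_A+n_B-1)) = 4320/1584 = 2.7273.
        SD[R] = 1.6514.
Step 4: Continuity-corrected z = (R + 0.5 - E[R]) / SD[R] = (6 + 0.5 - 7.0000) / 1.6514 = -0.3028.
Step 5: Two-sided p-value via normal approximation = 2*(1 - Phi(|z|)) = 0.762069.
Step 6: alpha = 0.1. fail to reject H0.

R = 6, z = -0.3028, p = 0.762069, fail to reject H0.


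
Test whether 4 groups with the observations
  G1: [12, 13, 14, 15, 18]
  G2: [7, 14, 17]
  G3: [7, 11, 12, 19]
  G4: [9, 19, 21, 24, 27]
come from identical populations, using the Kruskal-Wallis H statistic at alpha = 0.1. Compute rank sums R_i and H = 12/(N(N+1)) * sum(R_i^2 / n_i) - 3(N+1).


Step 1: Combine all N = 17 observations and assign midranks.
sorted (value, group, rank): (7,G2,1.5), (7,G3,1.5), (9,G4,3), (11,G3,4), (12,G1,5.5), (12,G3,5.5), (13,G1,7), (14,G1,8.5), (14,G2,8.5), (15,G1,10), (17,G2,11), (18,G1,12), (19,G3,13.5), (19,G4,13.5), (21,G4,15), (24,G4,16), (27,G4,17)
Step 2: Sum ranks within each group.
R_1 = 43 (n_1 = 5)
R_2 = 21 (n_2 = 3)
R_3 = 24.5 (n_3 = 4)
R_4 = 64.5 (n_4 = 5)
Step 3: H = 12/(N(N+1)) * sum(R_i^2/n_i) - 3(N+1)
     = 12/(17*18) * (43^2/5 + 21^2/3 + 24.5^2/4 + 64.5^2/5) - 3*18
     = 0.039216 * 1498.91 - 54
     = 4.780882.
Step 4: Ties present; correction factor C = 1 - 24/(17^3 - 17) = 0.995098. Corrected H = 4.780882 / 0.995098 = 4.804433.
Step 5: Under H0, H ~ chi^2(3); p-value = 0.186691.
Step 6: alpha = 0.1. fail to reject H0.

H = 4.8044, df = 3, p = 0.186691, fail to reject H0.


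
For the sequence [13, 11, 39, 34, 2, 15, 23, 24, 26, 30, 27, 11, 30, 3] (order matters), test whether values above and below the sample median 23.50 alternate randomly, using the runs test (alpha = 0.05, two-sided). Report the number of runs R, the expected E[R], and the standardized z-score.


Step 1: Compute median = 23.50; label A = above, B = below.
Labels in order: BBAABBBAAAABAB  (n_A = 7, n_B = 7)
Step 2: Count runs R = 7.
Step 3: Under H0 (random ordering), E[R] = 2*n_A*n_B/(n_A+n_B) + 1 = 2*7*7/14 + 1 = 8.0000.
        Var[R] = 2*n_A*n_B*(2*n_A*n_B - n_A - n_B) / ((n_A+n_B)^2 * (n_A+n_B-1)) = 8232/2548 = 3.2308.
        SD[R] = 1.7974.
Step 4: Continuity-corrected z = (R + 0.5 - E[R]) / SD[R] = (7 + 0.5 - 8.0000) / 1.7974 = -0.2782.
Step 5: Two-sided p-value via normal approximation = 2*(1 - Phi(|z|)) = 0.780879.
Step 6: alpha = 0.05. fail to reject H0.

R = 7, z = -0.2782, p = 0.780879, fail to reject H0.


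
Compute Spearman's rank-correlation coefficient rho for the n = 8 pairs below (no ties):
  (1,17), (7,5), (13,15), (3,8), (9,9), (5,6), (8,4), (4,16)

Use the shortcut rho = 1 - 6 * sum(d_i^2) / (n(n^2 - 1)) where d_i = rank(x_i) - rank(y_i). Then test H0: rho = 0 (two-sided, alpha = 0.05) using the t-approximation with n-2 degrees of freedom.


Step 1: Rank x and y separately (midranks; no ties here).
rank(x): 1->1, 7->5, 13->8, 3->2, 9->7, 5->4, 8->6, 4->3
rank(y): 17->8, 5->2, 15->6, 8->4, 9->5, 6->3, 4->1, 16->7
Step 2: d_i = R_x(i) - R_y(i); compute d_i^2.
  (1-8)^2=49, (5-2)^2=9, (8-6)^2=4, (2-4)^2=4, (7-5)^2=4, (4-3)^2=1, (6-1)^2=25, (3-7)^2=16
sum(d^2) = 112.
Step 3: rho = 1 - 6*112 / (8*(8^2 - 1)) = 1 - 672/504 = -0.333333.
Step 4: Under H0, t = rho * sqrt((n-2)/(1-rho^2)) = -0.8660 ~ t(6).
Step 5: Two-sided p-value from the t-distribution with 6 df = 0.419753.
Step 6: alpha = 0.05. fail to reject H0.

rho = -0.3333, p = 0.419753, fail to reject H0 at alpha = 0.05.


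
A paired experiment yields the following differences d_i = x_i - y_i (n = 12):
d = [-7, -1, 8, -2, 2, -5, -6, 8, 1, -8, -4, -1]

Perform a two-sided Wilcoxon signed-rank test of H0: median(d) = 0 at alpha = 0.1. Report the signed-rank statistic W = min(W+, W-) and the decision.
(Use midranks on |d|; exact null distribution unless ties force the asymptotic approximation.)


Step 1: Drop any zero differences (none here) and take |d_i|.
|d| = [7, 1, 8, 2, 2, 5, 6, 8, 1, 8, 4, 1]
Step 2: Midrank |d_i| (ties get averaged ranks).
ranks: |7|->9, |1|->2, |8|->11, |2|->4.5, |2|->4.5, |5|->7, |6|->8, |8|->11, |1|->2, |8|->11, |4|->6, |1|->2
Step 3: Attach original signs; sum ranks with positive sign and with negative sign.
W+ = 11 + 4.5 + 11 + 2 = 28.5
W- = 9 + 2 + 4.5 + 7 + 8 + 11 + 6 + 2 = 49.5
(Check: W+ + W- = 78 should equal n(n+1)/2 = 78.)
Step 4: Test statistic W = min(W+, W-) = 28.5.
Step 5: Ties in |d|, so use the tie-corrected normal approximation.
        E[W] = n(n+1)/4 = 12*13/4 = 39.
        Tie groups: |d|=1 (t=3), |d|=2 (t=2), |d|=8 (t=3); sum(t^3 - t) = 54.
        Var[W] = n(n+1)(2n+1)/24 - sum(t^3-t)/48 = 3900/24 - 54/48 = 161.375.
        z = (W - E[W]) / sqrt(Var[W]) = (28.5 - 39) / 12.7033 = -0.8266.
        Two-sided p = 2*Phi(z) = 0.408490.
Step 6: alpha = 0.1. fail to reject H0.

W+ = 28.5, W- = 49.5, W = min = 28.5, p = 0.408490, fail to reject H0.


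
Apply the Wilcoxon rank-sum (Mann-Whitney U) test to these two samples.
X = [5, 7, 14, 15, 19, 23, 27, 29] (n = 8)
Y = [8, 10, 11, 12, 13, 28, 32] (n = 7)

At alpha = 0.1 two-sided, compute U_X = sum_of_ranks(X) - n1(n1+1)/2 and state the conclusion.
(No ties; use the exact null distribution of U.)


Step 1: Combine and sort all 15 observations; assign midranks.
sorted (value, group): (5,X), (7,X), (8,Y), (10,Y), (11,Y), (12,Y), (13,Y), (14,X), (15,X), (19,X), (23,X), (27,X), (28,Y), (29,X), (32,Y)
ranks: 5->1, 7->2, 8->3, 10->4, 11->5, 12->6, 13->7, 14->8, 15->9, 19->10, 23->11, 27->12, 28->13, 29->14, 32->15
Step 2: Rank sum for X: R1 = 1 + 2 + 8 + 9 + 10 + 11 + 12 + 14 = 67.
Step 3: U_X = R1 - n1(n1+1)/2 = 67 - 8*9/2 = 67 - 36 = 31.
       U_Y = n1*n2 - U_X = 56 - 31 = 25.
Step 4: No ties, so the exact null distribution of U (based on enumerating the C(15,8) = 6435 equally likely rank assignments) gives the two-sided p-value.
Step 5: p-value = 0.778866; compare to alpha = 0.1. fail to reject H0.

U_X = 31, p = 0.778866, fail to reject H0 at alpha = 0.1.


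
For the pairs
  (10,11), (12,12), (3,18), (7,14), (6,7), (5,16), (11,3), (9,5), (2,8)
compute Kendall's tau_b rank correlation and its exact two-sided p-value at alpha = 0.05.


Step 1: Enumerate the 36 unordered pairs (i,j) with i<j and classify each by sign(x_j-x_i) * sign(y_j-y_i).
  (1,2):dx=+2,dy=+1->C; (1,3):dx=-7,dy=+7->D; (1,4):dx=-3,dy=+3->D; (1,5):dx=-4,dy=-4->C
  (1,6):dx=-5,dy=+5->D; (1,7):dx=+1,dy=-8->D; (1,8):dx=-1,dy=-6->C; (1,9):dx=-8,dy=-3->C
  (2,3):dx=-9,dy=+6->D; (2,4):dx=-5,dy=+2->D; (2,5):dx=-6,dy=-5->C; (2,6):dx=-7,dy=+4->D
  (2,7):dx=-1,dy=-9->C; (2,8):dx=-3,dy=-7->C; (2,9):dx=-10,dy=-4->C; (3,4):dx=+4,dy=-4->D
  (3,5):dx=+3,dy=-11->D; (3,6):dx=+2,dy=-2->D; (3,7):dx=+8,dy=-15->D; (3,8):dx=+6,dy=-13->D
  (3,9):dx=-1,dy=-10->C; (4,5):dx=-1,dy=-7->C; (4,6):dx=-2,dy=+2->D; (4,7):dx=+4,dy=-11->D
  (4,8):dx=+2,dy=-9->D; (4,9):dx=-5,dy=-6->C; (5,6):dx=-1,dy=+9->D; (5,7):dx=+5,dy=-4->D
  (5,8):dx=+3,dy=-2->D; (5,9):dx=-4,dy=+1->D; (6,7):dx=+6,dy=-13->D; (6,8):dx=+4,dy=-11->D
  (6,9):dx=-3,dy=-8->C; (7,8):dx=-2,dy=+2->D; (7,9):dx=-9,dy=+5->D; (8,9):dx=-7,dy=+3->D
Step 2: C = 12, D = 24, total pairs = 36.
Step 3: tau = (C - D)/(n(n-1)/2) = (12 - 24)/36 = -0.333333.
Step 4: Exact two-sided p-value (enumerate n! = 362880 permutations of y under H0): p = 0.259518.
Step 5: alpha = 0.05. fail to reject H0.

tau_b = -0.3333 (C=12, D=24), p = 0.259518, fail to reject H0.


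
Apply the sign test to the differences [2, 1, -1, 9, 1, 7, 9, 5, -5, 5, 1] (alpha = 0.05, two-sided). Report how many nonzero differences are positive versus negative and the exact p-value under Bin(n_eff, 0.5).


Step 1: Discard zero differences. Original n = 11; n_eff = number of nonzero differences = 11.
Nonzero differences (with sign): +2, +1, -1, +9, +1, +7, +9, +5, -5, +5, +1
Step 2: Count signs: positive = 9, negative = 2.
Step 3: Under H0: P(positive) = 0.5, so the number of positives S ~ Bin(11, 0.5).
Step 4: Two-sided exact p-value = sum of Bin(11,0.5) probabilities at or below the observed probability = 0.065430.
Step 5: alpha = 0.05. fail to reject H0.

n_eff = 11, pos = 9, neg = 2, p = 0.065430, fail to reject H0.


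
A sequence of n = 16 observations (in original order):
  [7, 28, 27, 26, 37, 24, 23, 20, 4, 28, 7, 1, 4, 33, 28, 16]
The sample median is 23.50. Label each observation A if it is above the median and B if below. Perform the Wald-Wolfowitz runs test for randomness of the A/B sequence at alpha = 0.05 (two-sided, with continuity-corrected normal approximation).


Step 1: Compute median = 23.50; label A = above, B = below.
Labels in order: BAAAAABBBABBBAAB  (n_A = 8, n_B = 8)
Step 2: Count runs R = 7.
Step 3: Under H0 (random ordering), E[R] = 2*n_A*n_B/(n_A+n_B) + 1 = 2*8*8/16 + 1 = 9.0000.
        Var[R] = 2*n_A*n_B*(2*n_A*n_B - n_A - n_B) / ((n_A+n_B)^2 * (n_A+n_B-1)) = 14336/3840 = 3.7333.
        SD[R] = 1.9322.
Step 4: Continuity-corrected z = (R + 0.5 - E[R]) / SD[R] = (7 + 0.5 - 9.0000) / 1.9322 = -0.7763.
Step 5: Two-sided p-value via normal approximation = 2*(1 - Phi(|z|)) = 0.437558.
Step 6: alpha = 0.05. fail to reject H0.

R = 7, z = -0.7763, p = 0.437558, fail to reject H0.


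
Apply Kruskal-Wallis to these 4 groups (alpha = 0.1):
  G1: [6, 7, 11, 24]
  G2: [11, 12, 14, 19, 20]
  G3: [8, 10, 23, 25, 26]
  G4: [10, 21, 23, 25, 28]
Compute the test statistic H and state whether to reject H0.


Step 1: Combine all N = 19 observations and assign midranks.
sorted (value, group, rank): (6,G1,1), (7,G1,2), (8,G3,3), (10,G3,4.5), (10,G4,4.5), (11,G1,6.5), (11,G2,6.5), (12,G2,8), (14,G2,9), (19,G2,10), (20,G2,11), (21,G4,12), (23,G3,13.5), (23,G4,13.5), (24,G1,15), (25,G3,16.5), (25,G4,16.5), (26,G3,18), (28,G4,19)
Step 2: Sum ranks within each group.
R_1 = 24.5 (n_1 = 4)
R_2 = 44.5 (n_2 = 5)
R_3 = 55.5 (n_3 = 5)
R_4 = 65.5 (n_4 = 5)
Step 3: H = 12/(N(N+1)) * sum(R_i^2/n_i) - 3(N+1)
     = 12/(19*20) * (24.5^2/4 + 44.5^2/5 + 55.5^2/5 + 65.5^2/5) - 3*20
     = 0.031579 * 2020.21 - 60
     = 3.796184.
Step 4: Ties present; correction factor C = 1 - 24/(19^3 - 19) = 0.996491. Corrected H = 3.796184 / 0.996491 = 3.809551.
Step 5: Under H0, H ~ chi^2(3); p-value = 0.282777.
Step 6: alpha = 0.1. fail to reject H0.

H = 3.8096, df = 3, p = 0.282777, fail to reject H0.


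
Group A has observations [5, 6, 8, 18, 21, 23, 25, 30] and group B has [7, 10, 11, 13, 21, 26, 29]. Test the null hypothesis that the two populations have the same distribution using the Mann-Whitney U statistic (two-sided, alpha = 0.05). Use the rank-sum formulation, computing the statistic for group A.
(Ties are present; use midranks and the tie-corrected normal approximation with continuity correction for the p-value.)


Step 1: Combine and sort all 15 observations; assign midranks.
sorted (value, group): (5,X), (6,X), (7,Y), (8,X), (10,Y), (11,Y), (13,Y), (18,X), (21,X), (21,Y), (23,X), (25,X), (26,Y), (29,Y), (30,X)
ranks: 5->1, 6->2, 7->3, 8->4, 10->5, 11->6, 13->7, 18->8, 21->9.5, 21->9.5, 23->11, 25->12, 26->13, 29->14, 30->15
Step 2: Rank sum for X: R1 = 1 + 2 + 4 + 8 + 9.5 + 11 + 12 + 15 = 62.5.
Step 3: U_X = R1 - n1(n1+1)/2 = 62.5 - 8*9/2 = 62.5 - 36 = 26.5.
       U_Y = n1*n2 - U_X = 56 - 26.5 = 29.5.
Step 4: Ties are present, so use the tie-corrected normal approximation (with continuity correction) for the p-value.
Step 5: p-value = 0.907786; compare to alpha = 0.05. fail to reject H0.

U_X = 26.5, p = 0.907786, fail to reject H0 at alpha = 0.05.


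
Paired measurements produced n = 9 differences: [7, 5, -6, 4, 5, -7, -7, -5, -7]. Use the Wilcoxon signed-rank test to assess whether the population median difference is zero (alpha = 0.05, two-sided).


Step 1: Drop any zero differences (none here) and take |d_i|.
|d| = [7, 5, 6, 4, 5, 7, 7, 5, 7]
Step 2: Midrank |d_i| (ties get averaged ranks).
ranks: |7|->7.5, |5|->3, |6|->5, |4|->1, |5|->3, |7|->7.5, |7|->7.5, |5|->3, |7|->7.5
Step 3: Attach original signs; sum ranks with positive sign and with negative sign.
W+ = 7.5 + 3 + 1 + 3 = 14.5
W- = 5 + 7.5 + 7.5 + 3 + 7.5 = 30.5
(Check: W+ + W- = 45 should equal n(n+1)/2 = 45.)
Step 4: Test statistic W = min(W+, W-) = 14.5.
Step 5: Ties in |d|, so use the tie-corrected normal approximation.
        E[W] = n(n+1)/4 = 9*10/4 = 22.5.
        Tie groups: |d|=5 (t=3), |d|=7 (t=4); sum(t^3 - t) = 84.
        Var[W] = n(n+1)(2n+1)/24 - sum(t^3-t)/48 = 1710/24 - 84/48 = 69.5.
        z = (W - E[W]) / sqrt(Var[W]) = (14.5 - 22.5) / 8.3367 = -0.9596.
        Two-sided p = 2*Phi(z) = 0.337248.
Step 6: alpha = 0.05. fail to reject H0.

W+ = 14.5, W- = 30.5, W = min = 14.5, p = 0.337248, fail to reject H0.


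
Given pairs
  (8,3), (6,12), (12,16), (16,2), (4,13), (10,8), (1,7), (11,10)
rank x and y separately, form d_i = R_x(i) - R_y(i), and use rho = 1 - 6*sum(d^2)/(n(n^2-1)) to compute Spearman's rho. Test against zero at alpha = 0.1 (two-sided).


Step 1: Rank x and y separately (midranks; no ties here).
rank(x): 8->4, 6->3, 12->7, 16->8, 4->2, 10->5, 1->1, 11->6
rank(y): 3->2, 12->6, 16->8, 2->1, 13->7, 8->4, 7->3, 10->5
Step 2: d_i = R_x(i) - R_y(i); compute d_i^2.
  (4-2)^2=4, (3-6)^2=9, (7-8)^2=1, (8-1)^2=49, (2-7)^2=25, (5-4)^2=1, (1-3)^2=4, (6-5)^2=1
sum(d^2) = 94.
Step 3: rho = 1 - 6*94 / (8*(8^2 - 1)) = 1 - 564/504 = -0.119048.
Step 4: Under H0, t = rho * sqrt((n-2)/(1-rho^2)) = -0.2937 ~ t(6).
Step 5: Two-sided p-value from the t-distribution with 6 df = 0.778886.
Step 6: alpha = 0.1. fail to reject H0.

rho = -0.1190, p = 0.778886, fail to reject H0 at alpha = 0.1.


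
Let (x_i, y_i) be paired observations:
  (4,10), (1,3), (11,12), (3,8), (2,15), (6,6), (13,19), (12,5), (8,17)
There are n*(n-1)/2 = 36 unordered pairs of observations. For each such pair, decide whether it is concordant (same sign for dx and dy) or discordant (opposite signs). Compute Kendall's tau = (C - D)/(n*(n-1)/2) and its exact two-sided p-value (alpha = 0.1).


Step 1: Enumerate the 36 unordered pairs (i,j) with i<j and classify each by sign(x_j-x_i) * sign(y_j-y_i).
  (1,2):dx=-3,dy=-7->C; (1,3):dx=+7,dy=+2->C; (1,4):dx=-1,dy=-2->C; (1,5):dx=-2,dy=+5->D
  (1,6):dx=+2,dy=-4->D; (1,7):dx=+9,dy=+9->C; (1,8):dx=+8,dy=-5->D; (1,9):dx=+4,dy=+7->C
  (2,3):dx=+10,dy=+9->C; (2,4):dx=+2,dy=+5->C; (2,5):dx=+1,dy=+12->C; (2,6):dx=+5,dy=+3->C
  (2,7):dx=+12,dy=+16->C; (2,8):dx=+11,dy=+2->C; (2,9):dx=+7,dy=+14->C; (3,4):dx=-8,dy=-4->C
  (3,5):dx=-9,dy=+3->D; (3,6):dx=-5,dy=-6->C; (3,7):dx=+2,dy=+7->C; (3,8):dx=+1,dy=-7->D
  (3,9):dx=-3,dy=+5->D; (4,5):dx=-1,dy=+7->D; (4,6):dx=+3,dy=-2->D; (4,7):dx=+10,dy=+11->C
  (4,8):dx=+9,dy=-3->D; (4,9):dx=+5,dy=+9->C; (5,6):dx=+4,dy=-9->D; (5,7):dx=+11,dy=+4->C
  (5,8):dx=+10,dy=-10->D; (5,9):dx=+6,dy=+2->C; (6,7):dx=+7,dy=+13->C; (6,8):dx=+6,dy=-1->D
  (6,9):dx=+2,dy=+11->C; (7,8):dx=-1,dy=-14->C; (7,9):dx=-5,dy=-2->C; (8,9):dx=-4,dy=+12->D
Step 2: C = 23, D = 13, total pairs = 36.
Step 3: tau = (C - D)/(n(n-1)/2) = (23 - 13)/36 = 0.277778.
Step 4: Exact two-sided p-value (enumerate n! = 362880 permutations of y under H0): p = 0.358488.
Step 5: alpha = 0.1. fail to reject H0.

tau_b = 0.2778 (C=23, D=13), p = 0.358488, fail to reject H0.


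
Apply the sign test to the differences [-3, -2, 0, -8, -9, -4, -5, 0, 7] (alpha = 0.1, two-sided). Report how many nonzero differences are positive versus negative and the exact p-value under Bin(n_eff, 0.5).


Step 1: Discard zero differences. Original n = 9; n_eff = number of nonzero differences = 7.
Nonzero differences (with sign): -3, -2, -8, -9, -4, -5, +7
Step 2: Count signs: positive = 1, negative = 6.
Step 3: Under H0: P(positive) = 0.5, so the number of positives S ~ Bin(7, 0.5).
Step 4: Two-sided exact p-value = sum of Bin(7,0.5) probabilities at or below the observed probability = 0.125000.
Step 5: alpha = 0.1. fail to reject H0.

n_eff = 7, pos = 1, neg = 6, p = 0.125000, fail to reject H0.
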